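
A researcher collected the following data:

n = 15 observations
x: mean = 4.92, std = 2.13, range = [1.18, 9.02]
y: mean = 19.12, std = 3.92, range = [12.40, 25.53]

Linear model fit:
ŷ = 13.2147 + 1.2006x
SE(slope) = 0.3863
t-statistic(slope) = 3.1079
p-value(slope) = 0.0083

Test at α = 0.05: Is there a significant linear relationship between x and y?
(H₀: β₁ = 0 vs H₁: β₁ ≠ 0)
Since p-value = 0.0083 < α = 0.05, reject H₀ — the slope is significantly different from 0.

Hypothesis test for the slope coefficient:

H₀: β₁ = 0 (no linear relationship)
H₁: β₁ ≠ 0 (linear relationship exists)

Test statistic: t = β̂₁ / SE(β̂₁) = 1.2006 / 0.3863 = 3.1079

p = 0.0083: how often a slope estimate this far from 0 (in SE units) would arise by chance if β₁ were truly 0.

Decision rule: reject H₀ if p-value < α.
p-value = 0.0083 < α = 0.05 → reject H₀.

There is sufficient evidence at the 5% significance level to conclude that a linear relationship exists between x and y.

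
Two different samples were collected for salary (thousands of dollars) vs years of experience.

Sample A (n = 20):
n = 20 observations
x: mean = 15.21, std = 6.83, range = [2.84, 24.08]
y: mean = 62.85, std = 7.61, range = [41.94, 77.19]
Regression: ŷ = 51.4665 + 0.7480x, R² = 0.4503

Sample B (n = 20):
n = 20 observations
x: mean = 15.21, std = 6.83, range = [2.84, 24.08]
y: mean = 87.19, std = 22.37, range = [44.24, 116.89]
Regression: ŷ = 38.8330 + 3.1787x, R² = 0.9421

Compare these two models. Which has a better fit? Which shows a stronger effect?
Model B has the better fit (R² = 0.9421 vs 0.4503). Model B shows the stronger effect (|β₁| = 3.1787 vs 0.7480).

Model Comparison:

Fit — compare R²:
- Model A: R² = 0.4503 → 45.03% of variance in salary explained
- Model B: R² = 0.9421 → 94.21% of variance in salary explained
- 0.9421 > 0.4503 → Model B has the better fit

Which has the larger per-year effect? (|β₁|)
- Model A: β₁ = 0.7480 → predicted salary rises 0.7480 thousand dollars per additional year of experience
- Model B: β₁ = 3.1787 → predicted salary rises 3.1787 thousand dollars per additional year of experience
- |0.7480| < |3.1787| → Model B shows the stronger marginal effect

Notes:
- A steeper slope doesn't make a better model if the scatter around the line is large.
- R² measures how tightly points cluster around the line; β₁ measures how steep the line is — they answer different questions.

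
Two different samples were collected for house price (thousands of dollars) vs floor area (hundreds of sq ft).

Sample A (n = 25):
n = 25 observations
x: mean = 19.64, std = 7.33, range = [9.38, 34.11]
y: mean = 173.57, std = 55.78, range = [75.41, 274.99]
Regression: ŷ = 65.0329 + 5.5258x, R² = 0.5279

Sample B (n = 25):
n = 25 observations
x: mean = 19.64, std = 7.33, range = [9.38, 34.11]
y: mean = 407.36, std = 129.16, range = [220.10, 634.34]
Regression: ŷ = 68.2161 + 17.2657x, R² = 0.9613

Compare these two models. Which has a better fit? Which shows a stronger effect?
Model B has the better fit (R² = 0.9613 vs 0.5279). Model B shows the stronger effect (|β₁| = 17.2657 vs 5.5258).

Model Comparison:

Goodness of fit (R²):
- Model A: R² = 0.5279 → 52.79% of variance in house price explained
- Model B: R² = 0.9613 → 96.13% of variance in house price explained
- 0.9613 > 0.5279 → Model B has the better fit

Which has the larger per-hundred sq ft effect? (|β₁|)
- Model A: β₁ = 5.5258 → predicted house price rises 5.5258 thousand dollars per additional hundred sq ft of floor area
- Model B: β₁ = 17.2657 → predicted house price rises 17.2657 thousand dollars per additional hundred sq ft of floor area
- |5.5258| < |17.2657| → Model B shows the stronger marginal effect

Note: A steeper slope doesn't make a better model if the scatter around the line is large.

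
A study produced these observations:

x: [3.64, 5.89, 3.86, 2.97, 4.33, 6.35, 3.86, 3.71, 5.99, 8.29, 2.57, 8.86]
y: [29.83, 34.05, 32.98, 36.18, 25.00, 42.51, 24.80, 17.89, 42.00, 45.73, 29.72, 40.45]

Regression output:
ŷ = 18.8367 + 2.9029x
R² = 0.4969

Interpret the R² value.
R² = 0.4969 means 49.69% of the variation in y is explained by the linear relationship with x. This indicates a moderate fit.

R² = 1 − SS_res/SS_tot compares the residual scatter to the total scatter of y about its mean.

Here R² = 0.4969:
- Explained: 49.69% of the variation in y
- Unexplained (residual): 100% − 49.69% = 50.31%
- Rule of thumb (below 0.3 weak; 0.3 to below 0.7 moderate; 0.7 and above strong) → moderate

Calculation: R² = 1 − (SS_res / SS_tot), where SS_res is the sum of squared residuals and SS_tot the total sum of squares.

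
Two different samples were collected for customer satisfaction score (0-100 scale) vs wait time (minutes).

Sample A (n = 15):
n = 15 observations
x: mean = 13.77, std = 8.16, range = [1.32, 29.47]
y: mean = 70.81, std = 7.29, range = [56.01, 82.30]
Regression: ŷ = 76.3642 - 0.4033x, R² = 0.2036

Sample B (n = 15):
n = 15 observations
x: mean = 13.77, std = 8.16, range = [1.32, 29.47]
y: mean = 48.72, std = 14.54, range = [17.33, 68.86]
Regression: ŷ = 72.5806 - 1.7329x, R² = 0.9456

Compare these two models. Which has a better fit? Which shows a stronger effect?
Model B has the better fit (R² = 0.9456 vs 0.2036). Model B shows the stronger effect (|β₁| = 1.7329 vs 0.4033).

Model Comparison:

Goodness of fit (R²):
- Model A: R² = 0.2036 → 20.36% of variance in satisfaction score explained
- Model B: R² = 0.9456 → 94.56% of variance in satisfaction score explained
- 0.9456 > 0.2036 → Model B has the better fit

Which has the larger per-minute effect? (|β₁|)
- Model A: β₁ = -0.4033 → predicted satisfaction score falls 0.4033 points per additional minute of wait time
- Model B: β₁ = -1.7329 → predicted satisfaction score falls 1.7329 points per additional minute of wait time
- |-0.4033| < |-1.7329| → Model B shows the stronger marginal effect

Note: R² measures how tightly points cluster around the line; β₁ measures how steep the line is — they answer different questions.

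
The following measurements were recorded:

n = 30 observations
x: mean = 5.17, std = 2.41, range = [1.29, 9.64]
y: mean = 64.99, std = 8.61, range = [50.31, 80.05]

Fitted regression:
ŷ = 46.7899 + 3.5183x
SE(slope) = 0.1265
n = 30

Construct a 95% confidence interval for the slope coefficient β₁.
The 95% CI for β₁ is (3.2592, 3.7774)

Confidence interval for the slope:

The 95% CI for β₁ is: β̂₁ ± t*(α/2, n-2) × SE(β̂₁)

Step 1: Find critical t-value
- Confidence level = 0.95
- Degrees of freedom = n - 2 = 30 - 2 = 28
- t*(α/2, 28) = 2.0484

Step 2: Calculate margin of error
Margin = 2.0484 × 0.1265 = 0.2591

Step 3: Construct interval
CI = 3.5183 ± 0.2591
CI = (3.2592, 3.7774)

Interpretation: each one-unit increase in x is associated with a change in mean y of between 3.2592 and 3.7774, with 95% confidence.
Since 0 is outside the interval, a two-sided test at α = 0.05 would reject H₀: β₁ = 0.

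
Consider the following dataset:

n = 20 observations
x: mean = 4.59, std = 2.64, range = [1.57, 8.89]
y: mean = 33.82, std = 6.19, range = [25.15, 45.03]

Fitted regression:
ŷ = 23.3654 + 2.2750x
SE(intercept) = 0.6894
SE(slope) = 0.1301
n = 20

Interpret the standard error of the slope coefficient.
SE(slope) = 0.1301 measures the uncertainty in the estimated slope. The coefficient is estimated precisely (SE/|β̂₁| = 5.7%).

SE(β̂₁) = 0.1301 says: if we drew many samples of n = 20 from the same population and refit each time, the fitted slopes would scatter with a standard deviation of roughly 0.1301 around the true β₁.

Relative precision:
- SE / |β̂₁| = 0.1301 / 2.2750 = 5.7%
- Rule of thumb (under 20%: precise; 20% to under 50%: moderately precise; 50% or more: imprecise) → precise

Rough 95% range (±2 SE): 2.2750 ± 0.2602 → (2.0148, 2.5352).

What drives SE(β̂₁): wider spread of x values → smaller SE; more residual scatter → larger SE.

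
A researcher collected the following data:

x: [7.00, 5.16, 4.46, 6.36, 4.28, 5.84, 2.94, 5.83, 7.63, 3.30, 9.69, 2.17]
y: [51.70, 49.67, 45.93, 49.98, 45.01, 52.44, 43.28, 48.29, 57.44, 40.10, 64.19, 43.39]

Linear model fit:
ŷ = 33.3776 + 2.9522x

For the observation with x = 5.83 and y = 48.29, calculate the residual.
Residual = -2.2989

The residual is the difference between the actual value and the predicted value:

Residual = y - ŷ

Step 1: Calculate predicted value
ŷ = 33.3776 + 2.9522 × 5.83
ŷ = 50.5889

Step 2: Calculate residual
Residual = 48.29 - 50.5889
Residual = -2.2989

Sign check: y < ŷ, so the point is below the line and the fit overestimates here.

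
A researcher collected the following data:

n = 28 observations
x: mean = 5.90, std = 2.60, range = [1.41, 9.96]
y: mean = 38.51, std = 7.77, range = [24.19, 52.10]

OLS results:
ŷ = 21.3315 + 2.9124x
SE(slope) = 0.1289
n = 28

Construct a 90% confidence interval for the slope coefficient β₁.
The 90% CI for β₁ is (2.6925, 3.1323)

Confidence interval for the slope:

The 90% CI for β₁ is: β̂₁ ± t*(α/2, n-2) × SE(β̂₁)

Step 1: Find critical t-value
- Confidence level = 0.9
- Degrees of freedom = n - 2 = 28 - 2 = 26
- t*(α/2, 26) = 1.7056

Step 2: Calculate margin of error
Margin = 1.7056 × 0.1289 = 0.2199

Step 3: Construct interval
CI = 2.9124 ± 0.2199
CI = (2.6925, 3.1323)

Interpretation: each one-unit increase in x is associated with a change in mean y of between 2.6925 and 3.1323, with 90% confidence.
The interval does not include 0, suggesting a significant linear relationship.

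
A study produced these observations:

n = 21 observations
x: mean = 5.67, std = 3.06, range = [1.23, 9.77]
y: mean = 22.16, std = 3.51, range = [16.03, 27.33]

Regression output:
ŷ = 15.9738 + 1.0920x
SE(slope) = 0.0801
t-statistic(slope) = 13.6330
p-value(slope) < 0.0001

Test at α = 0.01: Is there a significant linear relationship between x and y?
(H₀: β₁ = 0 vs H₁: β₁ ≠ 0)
Reject H₀: p-value < 0.0001 < α = 0.01. The linear relationship is significant at the 1% level.

Hypothesis test for the slope coefficient:

H₀: β₁ = 0 (no linear relationship)
H₁: β₁ ≠ 0 (linear relationship exists)

Test statistic: t = β̂₁ / SE(β̂₁) = 1.0920 / 0.0801 = 13.6330

With df = 19, the two-sided p-value for |t| = 13.6330 is <0.0001.

Decision rule: reject H₀ if p-value < α.
p-value < 0.0001 < α = 0.01 → reject H₀.

Conclusion: the linear association between x and y is significant at the 1% level.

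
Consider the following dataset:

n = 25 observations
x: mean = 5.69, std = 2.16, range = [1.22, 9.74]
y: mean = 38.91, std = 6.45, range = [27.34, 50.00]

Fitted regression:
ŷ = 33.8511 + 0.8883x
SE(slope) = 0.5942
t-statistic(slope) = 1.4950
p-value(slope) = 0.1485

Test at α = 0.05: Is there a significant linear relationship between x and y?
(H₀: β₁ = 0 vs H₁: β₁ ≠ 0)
Since p-value = 0.1485 ≥ α = 0.05, fail to reject H₀ — the slope is not significantly different from 0.

Hypothesis test for the slope coefficient:

H₀: β₁ = 0 (no linear relationship)
H₁: β₁ ≠ 0 (linear relationship exists)

Test statistic: t = β̂₁ / SE(β̂₁) = 0.8883 / 0.5942 = 1.4950

The p-value (0.1485) is the probability, under H₀, of a t-statistic at least as extreme as |t| = 1.4950 (two-sided, df = n − 2 = 23).

Decision rule: reject H₀ if p-value < α.
p-value = 0.1485 ≥ α = 0.05 → fail to reject H₀.

There is not sufficient evidence at the 5% significance level to conclude that a linear relationship exists between x and y.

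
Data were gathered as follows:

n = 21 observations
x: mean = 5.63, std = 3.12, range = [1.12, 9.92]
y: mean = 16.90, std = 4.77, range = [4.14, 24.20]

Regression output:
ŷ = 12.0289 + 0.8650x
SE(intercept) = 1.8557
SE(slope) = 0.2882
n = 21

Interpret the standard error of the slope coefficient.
SE(slope) = 0.2882 measures the uncertainty in the estimated slope. The coefficient is estimated with moderate precision (SE/|β̂₁| = 33.3%).

What SE measures:
- The standard error quantifies the sampling variability of the coefficient estimate
- It is the estimated standard deviation of β̂₁ across hypothetical repeated samples of the same size
- Smaller SE → more precise estimate

Relative precision:
- SE / |β̂₁| = 0.2882 / 0.8650 = 33.3%
- Rule of thumb (under 20%: precise; 20% to under 50%: moderately precise; 50% or more: imprecise) → moderately precise

Link to interval estimation: a confidence interval for β₁ is β̂₁ ± t* × 0.2882, so SE sets the half-width per unit of t*.

What drives SE(β̂₁): wider spread of x values → smaller SE; more residual scatter → larger SE.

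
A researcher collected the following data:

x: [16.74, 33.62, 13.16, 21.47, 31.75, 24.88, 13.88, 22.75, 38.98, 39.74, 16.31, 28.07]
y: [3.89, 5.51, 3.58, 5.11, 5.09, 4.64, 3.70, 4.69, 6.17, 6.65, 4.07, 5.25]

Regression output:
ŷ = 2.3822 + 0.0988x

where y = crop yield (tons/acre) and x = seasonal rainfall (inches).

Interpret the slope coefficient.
On average, crop yield is about 0.0988 tons/acre higher for every extra inch of rainfall.

β₁ = 0.0988 is the change in predicted crop yield (tons/acre) per additional inch of rainfall.

Interpretation:
- Rainfall up by 1 inch → predicted crop yield increases by 0.0988 tons/acre
- This is a linear approximation: the same per-unit change is assumed across the whole observed x range

(β₀ = 2.3822 is the fitted value at x = 0 and is not part of the slope interpretation.)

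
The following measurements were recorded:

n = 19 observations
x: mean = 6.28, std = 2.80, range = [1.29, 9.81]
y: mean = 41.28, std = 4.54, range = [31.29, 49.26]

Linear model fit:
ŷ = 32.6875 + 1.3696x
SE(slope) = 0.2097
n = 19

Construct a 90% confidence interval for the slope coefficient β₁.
The 90% CI for β₁ is (1.0048, 1.7344)

Confidence interval for the slope:

The 90% CI for β₁ is: β̂₁ ± t*(α/2, n-2) × SE(β̂₁)

Step 1: Find critical t-value
- Confidence level = 0.9
- Degrees of freedom = n - 2 = 19 - 2 = 17
- t*(α/2, 17) = 1.7396

Step 2: Calculate margin of error
Margin = 1.7396 × 0.2097 = 0.3648

Step 3: Construct interval
CI = 1.3696 ± 0.3648
CI = (1.0048, 1.7344)

Interpretation: each one-unit increase in x is associated with a change in mean y of between 1.0048 and 1.7344, with 90% confidence.
Both endpoints are positive, so the data support a genuinely positive slope at this confidence level.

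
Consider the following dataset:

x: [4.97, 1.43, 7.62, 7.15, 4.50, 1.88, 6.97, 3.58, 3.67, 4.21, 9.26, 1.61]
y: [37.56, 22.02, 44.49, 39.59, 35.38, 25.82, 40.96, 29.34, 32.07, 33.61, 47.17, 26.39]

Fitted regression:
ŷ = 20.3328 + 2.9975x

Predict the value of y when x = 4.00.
ŷ = 32.3228

Plug x = 4.00 into the fitted line:

ŷ = 20.3328 + 2.9975 × 4.00
ŷ = 20.3328 + 11.9900
ŷ = 32.3228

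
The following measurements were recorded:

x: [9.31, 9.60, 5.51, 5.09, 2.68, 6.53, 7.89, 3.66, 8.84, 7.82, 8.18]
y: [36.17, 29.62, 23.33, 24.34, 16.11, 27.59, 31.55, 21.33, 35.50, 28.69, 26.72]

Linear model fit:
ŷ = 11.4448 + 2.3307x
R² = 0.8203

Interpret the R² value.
About 82.03% of the variability in y is accounted for by the regression on x (R² = 0.8203) — a strong linear fit.

R² (coefficient of determination) measures the proportion of variance in y explained by the regression model.

Here R² = 0.8203:
- Explained: 82.03% of the variation in y
- Unexplained (residual): 100% − 82.03% = 17.97%
- Rule of thumb (below 0.3 weak; 0.3 to below 0.7 moderate; 0.7 and above strong) → strong

Note: R² says nothing about causation, and a high R² does not by itself mean the linear form is appropriate — check the residuals.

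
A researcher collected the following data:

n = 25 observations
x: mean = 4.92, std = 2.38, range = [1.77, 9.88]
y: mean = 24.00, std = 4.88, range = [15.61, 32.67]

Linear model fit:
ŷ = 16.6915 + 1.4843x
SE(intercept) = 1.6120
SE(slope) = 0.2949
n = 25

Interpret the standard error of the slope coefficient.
The slope 1.4843 is pinned down to within about ±0.2949 (one SE) by these data — relative uncertainty 19.9%, i.e. precise.

What SE measures:
- The standard error quantifies the sampling variability of the coefficient estimate
- It is the estimated standard deviation of β̂₁ across hypothetical repeated samples of the same size
- Smaller SE → more precise estimate

Relative precision:
- SE / |β̂₁| = 0.2949 / 1.4843 = 19.9%
- Rule of thumb (under 20%: precise; 20% to under 50%: moderately precise; 50% or more: imprecise) → precise

Link to the t-test: t = β̂₁ / SE(β̂₁) = 1.4843 / 0.2949 = 5.0332, the statistic for H₀: β₁ = 0.

What drives SE(β̂₁): wider spread of x values → smaller SE; larger n (here n = 25) → smaller SE.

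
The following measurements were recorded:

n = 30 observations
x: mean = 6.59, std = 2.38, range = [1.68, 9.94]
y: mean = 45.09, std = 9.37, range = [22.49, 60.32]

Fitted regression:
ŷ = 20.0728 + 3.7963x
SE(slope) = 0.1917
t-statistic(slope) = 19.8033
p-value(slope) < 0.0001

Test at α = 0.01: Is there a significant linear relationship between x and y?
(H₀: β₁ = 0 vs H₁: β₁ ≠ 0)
p-value < 0.0001 < α = 0.01, so we reject H₀. The relationship is significant.

Hypothesis test for the slope coefficient:

H₀: β₁ = 0 (no linear relationship)
H₁: β₁ ≠ 0 (linear relationship exists)

Test statistic: t = β̂₁ / SE(β̂₁) = 3.7963 / 0.1917 = 19.8033

With df = 28, the two-sided p-value for |t| = 19.8033 is <0.0001.

Decision rule: reject H₀ if p-value < α.
p-value < 0.0001 < α = 0.01 → reject H₀.

At α = 0.01 the data do provide convincing evidence of a nonzero slope.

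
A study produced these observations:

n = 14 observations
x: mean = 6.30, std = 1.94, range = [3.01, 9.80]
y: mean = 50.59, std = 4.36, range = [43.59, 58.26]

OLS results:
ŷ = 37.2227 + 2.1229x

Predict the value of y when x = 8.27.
ŷ = 54.7791

x = 8.27 lies inside the observed range [3.01, 9.80], so the fitted equation applies directly:

ŷ = 37.2227 + 2.1229 × 8.27
ŷ = 37.2227 + 17.5564
ŷ = 54.7791

This is the fitted mean response at that x — an individual observation would come with a wider prediction interval.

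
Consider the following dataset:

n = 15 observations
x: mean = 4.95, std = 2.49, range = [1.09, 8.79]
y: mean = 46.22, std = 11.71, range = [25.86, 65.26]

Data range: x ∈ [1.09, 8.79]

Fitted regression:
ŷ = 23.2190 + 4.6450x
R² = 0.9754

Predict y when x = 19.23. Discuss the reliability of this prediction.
The equation gives ŷ = 112.5424; however x = 19.23 is 10.44 units above the observed range, so this extrapolated value should not be trusted.

Prediction calculation:
ŷ = 23.2190 + 4.6450 × 19.23
ŷ = 112.5424

Reliability:
- Data range: x ∈ [1.09, 8.79]
- Prediction point: x = 19.23 is 10.44 units above the observed range → this is EXTRAPOLATION, not interpolation

Why that matters here:
- The linear relationship may not hold outside the observed range
- The standard error of prediction grows with (x − x̄)², and x = 19.23 is far from x̄ = 4.95
- There are no observations near this x to validate the fitted line there

A defensible statement: 'if the linear trend continued to x = 19.23, y would be about 112.5424' — the premise is untested.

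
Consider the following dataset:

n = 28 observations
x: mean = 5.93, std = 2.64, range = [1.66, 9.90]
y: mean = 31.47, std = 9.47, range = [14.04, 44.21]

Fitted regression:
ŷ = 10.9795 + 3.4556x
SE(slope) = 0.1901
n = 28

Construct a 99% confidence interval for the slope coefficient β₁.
The 99% CI for β₁ is (2.9274, 3.9838)

Confidence interval for the slope:

The 99% CI for β₁ is: β̂₁ ± t*(α/2, n-2) × SE(β̂₁)

Step 1: Find critical t-value
- Confidence level = 0.99
- Degrees of freedom = n - 2 = 28 - 2 = 26
- t*(α/2, 26) = 2.7787

Step 2: Calculate margin of error
Margin = 2.7787 × 0.1901 = 0.5282

Step 3: Construct interval
CI = 3.4556 ± 0.5282
CI = (2.9274, 3.9838)

Interpretation: We are 99% confident that the true slope β₁ lies between 2.9274 and 3.9838.
The interval does not include 0, suggesting a significant linear relationship.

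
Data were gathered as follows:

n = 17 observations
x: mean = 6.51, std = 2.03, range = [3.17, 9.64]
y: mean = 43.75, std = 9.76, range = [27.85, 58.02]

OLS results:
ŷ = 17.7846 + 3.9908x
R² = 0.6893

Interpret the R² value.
About 68.93% of the variability in y is accounted for by the regression on x (R² = 0.6893) — a moderate linear fit.

The coefficient of determination R² is the fraction of the total variation in y that the fitted line accounts for.

Here R² = 0.6893:
- Explained: 68.93% of the variation in y
- Unexplained (residual): 100% − 68.93% = 31.07%
- Rule of thumb (below 0.3 weak; 0.3 to below 0.7 moderate; 0.7 and above strong) → moderate

Note: R² says nothing about causation, and a high R² does not by itself mean the linear form is appropriate — check the residuals.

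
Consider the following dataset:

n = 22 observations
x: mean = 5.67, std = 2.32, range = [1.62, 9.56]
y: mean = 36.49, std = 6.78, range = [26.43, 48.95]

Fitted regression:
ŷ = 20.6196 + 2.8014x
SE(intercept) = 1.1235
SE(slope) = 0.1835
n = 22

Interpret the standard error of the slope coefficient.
SE(slope) = 0.1835 measures the uncertainty in the estimated slope. The coefficient is estimated precisely (SE/|β̂₁| = 6.6%).

SE(β̂₁) = 0.1835 says: if we drew many samples of n = 22 from the same population and refit each time, the fitted slopes would scatter with a standard deviation of roughly 0.1835 around the true β₁.

Relative precision:
- SE / |β̂₁| = 0.1835 / 2.8014 = 6.6%
- Rule of thumb (under 20%: precise; 20% to under 50%: moderately precise; 50% or more: imprecise) → precise

Rough 95% range (±2 SE): 2.8014 ± 0.3670 → (2.4344, 3.1684).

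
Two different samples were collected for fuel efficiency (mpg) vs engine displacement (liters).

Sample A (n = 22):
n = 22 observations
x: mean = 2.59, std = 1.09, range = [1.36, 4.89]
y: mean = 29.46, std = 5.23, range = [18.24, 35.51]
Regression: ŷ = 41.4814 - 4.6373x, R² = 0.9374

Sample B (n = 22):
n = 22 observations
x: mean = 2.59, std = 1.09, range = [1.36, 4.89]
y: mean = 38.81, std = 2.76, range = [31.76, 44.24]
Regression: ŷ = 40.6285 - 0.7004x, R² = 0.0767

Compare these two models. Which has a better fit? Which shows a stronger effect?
Model A has the better fit (R² = 0.9374 vs 0.0767). Model A shows the stronger effect (|β₁| = 4.6373 vs 0.7004).

Model Comparison:

Fit — compare R²:
- Model A: R² = 0.9374 → 93.74% of variance in fuel efficiency explained
- Model B: R² = 0.0767 → 7.67% of variance in fuel efficiency explained
- 0.9374 > 0.0767 → Model A has the better fit

Effect size (slope magnitude):
- Model A: β₁ = -4.6373 → predicted fuel efficiency falls 4.6373 mpg per additional liter of engine displacement
- Model B: β₁ = -0.7004 → predicted fuel efficiency falls 0.7004 mpg per additional liter of engine displacement
- |-4.6373| > |-0.7004| → Model A shows the stronger marginal effect

Notes:
- R² measures how tightly points cluster around the line; β₁ measures how steep the line is — they answer different questions.
- The two samples could reflect different populations, time periods, or measurement quality.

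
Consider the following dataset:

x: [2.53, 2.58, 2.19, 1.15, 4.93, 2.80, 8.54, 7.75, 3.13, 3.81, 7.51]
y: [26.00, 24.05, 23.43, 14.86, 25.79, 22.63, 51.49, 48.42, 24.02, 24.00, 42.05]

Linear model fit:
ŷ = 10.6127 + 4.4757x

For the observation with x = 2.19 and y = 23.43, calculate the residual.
Residual = 3.0155

The residual is the difference between the actual value and the predicted value:

Residual = y - ŷ

Step 1: Calculate predicted value
ŷ = 10.6127 + 4.4757 × 2.19
ŷ = 20.4145

Step 2: Calculate residual
Residual = 23.43 - 20.4145
Residual = 3.0155

Sign check: y > ŷ, so the point is above the line and the fit underestimates here.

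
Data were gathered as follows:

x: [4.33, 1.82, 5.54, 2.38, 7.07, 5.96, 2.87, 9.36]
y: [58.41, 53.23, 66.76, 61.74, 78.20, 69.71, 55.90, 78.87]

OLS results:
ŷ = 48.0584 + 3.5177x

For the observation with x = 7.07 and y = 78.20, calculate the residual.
Residual = 5.2715

The residual is the difference between the actual value and the predicted value:

Residual = y - ŷ

Step 1: Calculate predicted value
ŷ = 48.0584 + 3.5177 × 7.07
ŷ = 72.9285

Step 2: Calculate residual
Residual = 78.20 - 72.9285
Residual = 5.2715

Interpretation: the model underestimates the actual value by 5.2715 at this point (positive residual → observation lies above the fitted line).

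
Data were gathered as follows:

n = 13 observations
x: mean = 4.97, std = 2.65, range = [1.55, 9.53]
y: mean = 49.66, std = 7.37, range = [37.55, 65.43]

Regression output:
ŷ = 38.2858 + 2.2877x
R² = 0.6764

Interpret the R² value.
R² = 0.6764 means 67.64% of the variation in y is explained by the linear relationship with x. This indicates a moderate fit.

The coefficient of determination R² is the fraction of the total variation in y that the fitted line accounts for.

Here R² = 0.6764:
- Explained: 67.64% of the variation in y
- Unexplained (residual): 100% − 67.64% = 32.36%
- Rule of thumb (below 0.3 weak; 0.3 to below 0.7 moderate; 0.7 and above strong) → moderate

Note: R² says nothing about causation, and a high R² does not by itself mean the linear form is appropriate — check the residuals.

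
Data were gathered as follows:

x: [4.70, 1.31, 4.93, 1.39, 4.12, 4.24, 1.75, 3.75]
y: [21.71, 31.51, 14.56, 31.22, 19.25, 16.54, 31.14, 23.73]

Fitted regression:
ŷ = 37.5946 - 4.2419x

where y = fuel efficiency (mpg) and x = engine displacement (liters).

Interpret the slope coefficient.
An increase of one liter in engine displacement is associated with a 4.2419 mpg decrease in predicted fuel efficiency.

β₁ = -4.2419 is the change in predicted fuel efficiency (mpg) per additional liter of engine displacement.

Interpretation:
- Engine displacement up by 1 liter → predicted fuel efficiency decreases by 4.2419 mpg
- The effect is assumed constant over the observed range of x (linearity)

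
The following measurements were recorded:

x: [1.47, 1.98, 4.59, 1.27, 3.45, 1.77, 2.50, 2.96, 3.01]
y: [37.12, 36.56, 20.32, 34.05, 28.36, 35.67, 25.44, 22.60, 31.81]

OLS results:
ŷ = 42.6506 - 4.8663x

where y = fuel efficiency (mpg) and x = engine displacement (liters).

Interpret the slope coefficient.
For each additional liter of engine displacement, predicted fuel efficiency decreases by approximately 4.8663 mpg.

β₁ = -4.8663 is the change in predicted fuel efficiency (mpg) per additional liter of engine displacement.

Interpretation:
- Engine displacement up by 1 liter → predicted fuel efficiency decreases by 4.8663 mpg
- The effect is assumed constant over the observed range of x (linearity)
- The slope describes association in these data, not necessarily a causal effect

The intercept β₀ = 42.6506 is the predicted fuel efficiency when engine displacement = 0; since the smallest observed x is 1.27, this is an extrapolation and mainly anchors the line.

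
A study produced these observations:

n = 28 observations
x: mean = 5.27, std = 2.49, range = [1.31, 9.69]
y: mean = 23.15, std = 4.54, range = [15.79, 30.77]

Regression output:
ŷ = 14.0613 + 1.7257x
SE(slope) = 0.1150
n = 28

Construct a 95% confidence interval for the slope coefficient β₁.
The 95% CI for β₁ is (1.4893, 1.9621)

Confidence interval for the slope:

The 95% CI for β₁ is: β̂₁ ± t*(α/2, n-2) × SE(β̂₁)

Step 1: Find critical t-value
- Confidence level = 0.95
- Degrees of freedom = n - 2 = 28 - 2 = 26
- t*(α/2, 26) = 2.0555

Step 2: Calculate margin of error
Margin = 2.0555 × 0.1150 = 0.2364

Step 3: Construct interval
CI = 1.7257 ± 0.2364
CI = (1.4893, 1.9621)

Interpretation: We are 95% confident that the true slope β₁ lies between 1.4893 and 1.9621.
Both endpoints are positive, so the data support a genuinely positive slope at this confidence level.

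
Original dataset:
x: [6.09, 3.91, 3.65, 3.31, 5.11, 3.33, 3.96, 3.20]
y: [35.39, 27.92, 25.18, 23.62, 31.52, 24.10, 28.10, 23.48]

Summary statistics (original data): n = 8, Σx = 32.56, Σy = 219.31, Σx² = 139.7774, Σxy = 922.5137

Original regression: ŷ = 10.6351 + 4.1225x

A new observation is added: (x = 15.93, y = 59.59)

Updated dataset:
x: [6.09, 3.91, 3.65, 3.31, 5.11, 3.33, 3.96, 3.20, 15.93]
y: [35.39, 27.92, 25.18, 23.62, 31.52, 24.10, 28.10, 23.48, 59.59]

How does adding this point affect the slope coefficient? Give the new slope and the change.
New slope β₁ = 2.7903 versus 4.1225 before: a change of -1.3322 (-32.3%).

x = 15.93 lies well outside the original x-range [3.20, 6.09] (x̄ ≈ 4.07), so this observation has high leverage and can move the slope substantially.

Step 1: Update the sums with the new point (n goes from 8 to 9)
Σx  = 32.56 + 15.93 = 48.49
Σy  = 219.31 + 59.59 = 278.90
Σx² = 139.7774 + 15.93² = 139.7774 + 253.7649 = 393.5423
Σxy = 922.5137 + 15.93×59.59 = 922.5137 + 949.2687 = 1871.7824

Step 2: Recompute the slope with b₁ = (nΣxy − ΣxΣy) / (nΣx² − (Σx)²)
Numerator   = 9×1871.7824 − 48.49×278.90 = 16846.0416 − 13523.8610 = 3322.1806
Denominator = 9×393.5423 − 48.49² = 3541.8807 − 2351.2801 = 1190.6006
b₁(new) = 3322.1806 / 1190.6006 = 2.7903

(Same formula on the original sums: (8×922.5137 − 32.56×219.31) / (8×139.7774 − 32.56²) = 239.3760 / 58.0656 = 4.1225, matching the given fit.)

Step 3: Change in slope
Δβ₁ = 2.7903 − 4.1225 = -1.3322
Relative change = -1.3322 / 4.1225 × 100% = -32.3%
→ the slope decreases when the point is added.

Because the point sits below the extension of the original line at a high-leverage x, it tilts the fit down.
In practice: examine leverage (hᵢ) and Cook's distance rather than deleting it automatically; check such a point for data-entry or measurement error.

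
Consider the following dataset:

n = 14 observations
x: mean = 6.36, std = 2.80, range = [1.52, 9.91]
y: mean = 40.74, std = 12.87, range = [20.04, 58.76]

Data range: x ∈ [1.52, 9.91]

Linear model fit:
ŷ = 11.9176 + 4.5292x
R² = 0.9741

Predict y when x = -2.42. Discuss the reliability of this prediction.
ŷ = 0.9569, but this is extrapolation (below the data range [1.52, 9.91]) and may be unreliable.

Prediction calculation:
ŷ = 11.9176 + 4.5292 × (-2.42)
ŷ = 0.9569

Reliability:
- Data range: x ∈ [1.52, 9.91]
- Prediction point: x = -2.42 is 3.94 units below the observed range → this is EXTRAPOLATION, not interpolation

Why that matters here:
- The linear relationship may not hold outside the observed range
- Real relationships often flatten, saturate, or turn nonlinear at extremes

A defensible statement: 'if the linear trend continued to x = -2.42, y would be about 0.9569' — the premise is untested.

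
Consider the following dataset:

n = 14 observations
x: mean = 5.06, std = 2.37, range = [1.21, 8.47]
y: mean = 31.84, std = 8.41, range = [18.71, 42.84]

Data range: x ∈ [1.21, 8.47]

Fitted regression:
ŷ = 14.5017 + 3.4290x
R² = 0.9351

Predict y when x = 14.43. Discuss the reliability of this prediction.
The equation gives ŷ = 63.9822; however x = 14.43 is 5.96 units above the observed range, so this extrapolated value should not be trusted.

Prediction calculation:
ŷ = 14.5017 + 3.4290 × 14.43
ŷ = 63.9822

Reliability:
- Data range: x ∈ [1.21, 8.47]
- Prediction point: x = 14.43 is 5.96 units above the observed range → this is EXTRAPOLATION, not interpolation

Why that matters here:
- There are no observations near this x to validate the fitted line there
- R² describes fit only over the sampled x values; it says nothing about behaviour beyond them
- The linear relationship may not hold outside the observed range

A defensible statement: 'if the linear trend continued to x = 14.43, y would be about 63.9822' — the premise is untested.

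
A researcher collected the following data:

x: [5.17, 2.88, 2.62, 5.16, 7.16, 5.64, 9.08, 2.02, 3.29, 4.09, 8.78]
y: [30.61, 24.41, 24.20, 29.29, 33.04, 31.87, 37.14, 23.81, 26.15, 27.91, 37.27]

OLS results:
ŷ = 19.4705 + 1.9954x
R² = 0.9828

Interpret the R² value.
R² = 0.9828 means 98.28% of the variation in y is explained by the linear relationship with x. This indicates a strong fit.

R² (coefficient of determination) measures the proportion of variance in y explained by the regression model.

Here R² = 0.9828:
- Explained: 98.28% of the variation in y
- Unexplained (residual): 100% − 98.28% = 1.72%
- Rule of thumb (below 0.3 weak; 0.3 to below 0.7 moderate; 0.7 and above strong) → strong

Note: R² says nothing about causation, and a high R² does not by itself mean the linear form is appropriate — check the residuals.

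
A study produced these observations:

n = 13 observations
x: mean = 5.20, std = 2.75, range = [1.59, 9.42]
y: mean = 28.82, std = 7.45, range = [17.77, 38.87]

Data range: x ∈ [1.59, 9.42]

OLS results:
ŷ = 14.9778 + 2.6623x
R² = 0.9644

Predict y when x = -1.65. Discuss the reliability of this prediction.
The equation gives ŷ = 10.5850; however x = -1.65 is 3.24 units below the observed range, so this extrapolated value should not be trusted.

Prediction calculation:
ŷ = 14.9778 + 2.6623 × (-1.65)
ŷ = 10.5850

Reliability:
- Data range: x ∈ [1.59, 9.42]
- Prediction point: x = -1.65 is 3.24 units below the observed range → this is EXTRAPOLATION, not interpolation

Why that matters here:
- Real relationships often flatten, saturate, or turn nonlinear at extremes
- The standard error of prediction grows with (x − x̄)², and x = -1.65 is far from x̄ = 5.20
- The linear relationship may not hold outside the observed range

A defensible statement: 'if the linear trend continued to x = -1.65, y would be about 10.5850' — the premise is untested.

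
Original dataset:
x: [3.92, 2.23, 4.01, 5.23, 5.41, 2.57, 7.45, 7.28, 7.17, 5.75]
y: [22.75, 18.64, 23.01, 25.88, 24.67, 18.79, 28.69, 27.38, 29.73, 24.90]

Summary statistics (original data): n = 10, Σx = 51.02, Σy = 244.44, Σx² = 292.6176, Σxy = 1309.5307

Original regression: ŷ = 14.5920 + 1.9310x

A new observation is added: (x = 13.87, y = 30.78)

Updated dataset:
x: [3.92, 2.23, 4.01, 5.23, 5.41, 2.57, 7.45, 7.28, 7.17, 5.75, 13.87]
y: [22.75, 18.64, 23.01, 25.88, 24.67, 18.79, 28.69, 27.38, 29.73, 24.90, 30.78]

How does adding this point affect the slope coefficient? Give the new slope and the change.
New slope β₁ = 1.1047 versus 1.9310 before: a change of -0.8263 (-42.8%).

x = 13.87 lies well outside the original x-range [2.23, 7.45] (x̄ ≈ 5.10), so this observation has high leverage and can move the slope substantially.

Step 1: Update the sums with the new point (n goes from 10 to 11)
Σx  = 51.02 + 13.87 = 64.89
Σy  = 244.44 + 30.78 = 275.22
Σx² = 292.6176 + 13.87² = 292.6176 + 192.3769 = 484.9945
Σxy = 1309.5307 + 13.87×30.78 = 1309.5307 + 426.9186 = 1736.4493

Step 2: Recompute the slope with b₁ = (nΣxy − ΣxΣy) / (nΣx² − (Σx)²)
Numerator   = 11×1736.4493 − 64.89×275.22 = 19100.9423 − 17859.0258 = 1241.9165
Denominator = 11×484.9945 − 64.89² = 5334.9395 − 4210.7121 = 1124.2274
b₁(new) = 1241.9165 / 1124.2274 = 1.1047

(Same formula on the original sums: (10×1309.5307 − 51.02×244.44) / (10×292.6176 − 51.02²) = 623.9782 / 323.1356 = 1.9310, matching the given fit.)

Step 3: Change in slope
Δβ₁ = 1.1047 − 1.9310 = -0.8263
Relative change = -0.8263 / 1.9310 × 100% = -42.8%
→ the slope decreases when the point is added.

Because the point sits below the extension of the original line at a high-leverage x, it tilts the fit down.
In practice: check such a point for data-entry or measurement error; investigate whether it comes from the same population as the rest of the sample.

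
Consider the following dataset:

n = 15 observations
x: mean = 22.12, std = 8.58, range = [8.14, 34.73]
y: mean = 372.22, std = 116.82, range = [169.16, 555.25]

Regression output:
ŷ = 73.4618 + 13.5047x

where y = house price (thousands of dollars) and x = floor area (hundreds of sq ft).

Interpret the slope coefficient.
An increase of one hundred sq ft in floor area is associated with a 13.5047 thousand dollars increase in predicted house price.

β₁ = 13.5047 is the change in predicted house price (thousand dollars) per additional hundred sq ft of floor area.

Interpretation:
- Floor area up by 1 hundred sq ft → predicted house price increases by 13.5047 thousand dollars
- The effect is assumed constant over the observed range of x (linearity)
- The sign (+) gives the direction; the magnitude 13.5047 gives the size of the effect per hundred sq ft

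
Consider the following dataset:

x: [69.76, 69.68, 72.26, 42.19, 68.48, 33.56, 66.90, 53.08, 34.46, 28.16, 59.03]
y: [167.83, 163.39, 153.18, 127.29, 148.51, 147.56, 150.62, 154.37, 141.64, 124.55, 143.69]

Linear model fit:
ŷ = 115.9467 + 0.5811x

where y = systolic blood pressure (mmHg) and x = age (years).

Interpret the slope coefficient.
On average, blood pressure is about 0.5811 mmHg higher for every extra year of age.

β₁ = 0.5811 is the change in predicted blood pressure (mmHg) per additional year of age.

Interpretation:
- Age up by 1 year → predicted blood pressure increases by 0.5811 mmHg
- This is a linear approximation: the same per-unit change is assumed across the whole observed x range
- The slope describes association in these data, not necessarily a causal effect

(β₀ = 115.9467 is the fitted value at x = 0 and is not part of the slope interpretation.)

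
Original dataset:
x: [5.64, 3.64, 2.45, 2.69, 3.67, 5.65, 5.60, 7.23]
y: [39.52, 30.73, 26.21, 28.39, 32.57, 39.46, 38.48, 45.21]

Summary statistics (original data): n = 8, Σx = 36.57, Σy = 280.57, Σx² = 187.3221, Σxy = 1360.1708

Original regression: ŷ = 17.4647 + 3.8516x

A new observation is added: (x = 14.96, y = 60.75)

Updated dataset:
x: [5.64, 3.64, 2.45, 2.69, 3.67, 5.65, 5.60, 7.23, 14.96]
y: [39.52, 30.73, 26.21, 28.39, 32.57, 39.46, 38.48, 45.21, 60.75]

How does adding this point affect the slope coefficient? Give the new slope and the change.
Adding the point moves β₁ from 3.8516 to 2.7113, i.e. it decreases by 1.1403 (-29.6%).

The new point has HIGH LEVERAGE: x = 14.96 is far from the original mean x̄ = 36.57/8 ≈ 4.57 (original range [2.45, 7.23]).

Step 1: Update the sums with the new point (n goes from 8 to 9)
Σx  = 36.57 + 14.96 = 51.53
Σy  = 280.57 + 60.75 = 341.32
Σx² = 187.3221 + 14.96² = 187.3221 + 223.8016 = 411.1237
Σxy = 1360.1708 + 14.96×60.75 = 1360.1708 + 908.8200 = 2268.9908

Step 2: Recompute the slope with b₁ = (nΣxy − ΣxΣy) / (nΣx² − (Σx)²)
Numerator   = 9×2268.9908 − 51.53×341.32 = 20420.9172 − 17588.2196 = 2832.6976
Denominator = 9×411.1237 − 51.53² = 3700.1133 − 2655.3409 = 1044.7724
b₁(new) = 2832.6976 / 1044.7724 = 2.7113

(Same formula on the original sums: (8×1360.1708 − 36.57×280.57) / (8×187.3221 − 36.57²) = 620.9215 / 161.2119 = 3.8516, matching the given fit.)

Step 3: Change in slope
Δβ₁ = 2.7113 − 3.8516 = -1.1403
Relative change = -1.1403 / 3.8516 × 100% = -29.6%
→ the slope decreases when the point is added.

Because the point sits below the extension of the original line at a high-leverage x, it tilts the fit down.
In practice: check such a point for data-entry or measurement error; refit with and without it and report both if conclusions differ.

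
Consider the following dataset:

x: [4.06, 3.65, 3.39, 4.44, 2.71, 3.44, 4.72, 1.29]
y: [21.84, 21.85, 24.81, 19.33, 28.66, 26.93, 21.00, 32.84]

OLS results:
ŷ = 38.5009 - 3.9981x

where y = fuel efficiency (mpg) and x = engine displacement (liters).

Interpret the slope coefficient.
For each additional liter of engine displacement, predicted fuel efficiency decreases by approximately 3.9981 mpg.

The slope β₁ = -3.9981 gives the rate at which the fitted fuel efficiency changes with engine displacement.

Interpretation:
- Engine displacement up by 1 liter → predicted fuel efficiency decreases by 3.9981 mpg
- This is a linear approximation: the same per-unit change is assumed across the whole observed x range
- The sign (−) gives the direction; the magnitude 3.9981 gives the size of the effect per liter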